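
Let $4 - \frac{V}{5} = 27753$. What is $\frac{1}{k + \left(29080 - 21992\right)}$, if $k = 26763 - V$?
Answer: $\frac{1}{172596} \approx 5.7939 \cdot 10^{-6}$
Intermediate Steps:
$V = -138745$ ($V = 20 - 138765 = -138745$)
$k = 165508$ ($k = 26763 - -138745 = 26763 + 138745 = 165508$)
$\frac{1}{k + \left(29080 - 21992\right)} = \frac{1}{165508 + \left(29080 - 21992\right)} = \frac{1}{165508 + 7088} = \frac{1}{172596}$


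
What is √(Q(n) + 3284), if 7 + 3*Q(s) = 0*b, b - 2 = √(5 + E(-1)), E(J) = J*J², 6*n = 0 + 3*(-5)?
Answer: √29535/3 ≈ 57.286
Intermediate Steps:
n = -5/2 (n = (0 + 3*(-5))/6 = (0 - 15)/6 = (⅙)*(-15) = -5/2 ≈ -2.5000)
E(J) = J³
b = 4 (b = 2 + √(5 + (-1)³) = 2 + √(5 - 1) = 2 + √4 = 2 + 2 = 4)
Q(s) = -7/3 (Q(s) = -7/3 + (0*4)/3 = -7/3 + (⅓)*0 = -7/3 + 0 = -7/3)
√(Q(n) + 3284) = √(-7/3 + 3284) = √(9845/3) = √29535/3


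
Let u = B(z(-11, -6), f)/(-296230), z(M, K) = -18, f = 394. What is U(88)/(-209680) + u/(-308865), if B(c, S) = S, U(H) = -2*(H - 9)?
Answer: 722815254401/959234407711800 ≈ 0.00075353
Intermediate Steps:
U(H) = 18 - 2*H (U(H) = -2*(-9 + H) = 18 - 2*H)
u = -197/148115 (u = 394/(-296230) = 394*(-1/296230) = -197/148115 ≈ -0.0013300)
U(88)/(-209680) + u/(-308865) = (18 - 2*88)/(-209680) - 197/148115/(-308865) = (18 - 176)*(-1/209680) - 197/148115*(-1/308865) = -158*(-1/209680) + 197/45747539475 = 79/104840 + 197/45747539475 = 722815254401/959234407711800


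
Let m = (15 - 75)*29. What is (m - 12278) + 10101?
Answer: -3917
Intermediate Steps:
m = -1740 (m = -60*29 = -1740)
(m - 12278) + 10101 = (-1740 - 12278) + 10101 = -14018 + 10101 = -3917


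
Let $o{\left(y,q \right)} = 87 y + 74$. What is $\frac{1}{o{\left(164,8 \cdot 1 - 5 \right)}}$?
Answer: $\frac{1}{14342} \approx 6.9725 \cdot 10^{-5}$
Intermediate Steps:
$o{\left(y,q \right)} = 74 + 87 y$
$\frac{1}{o{\left(164,8 \cdot 1 - 5 \right)}} = \frac{1}{74 + 87 \cdot 164} = \frac{1}{74 + 14268} = \frac{1}{14342}$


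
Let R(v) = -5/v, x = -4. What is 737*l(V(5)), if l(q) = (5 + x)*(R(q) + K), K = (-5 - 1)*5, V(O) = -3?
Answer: -62645/3 ≈ -20882.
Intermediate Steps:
K = -30 (K = -6*5 = -30)
l(q) = -30 - 5/q (l(q) = (5 - 4)*(-5/q - 30) = 1*(-30 - 5/q) = -30 - 5/q)
737*l(V(5)) = 737*(-30 - 5/(-3)) = 737*(-30 - 5*(-⅓)) = 737*(-30 + 5/3) = 737*(-85/3) = -62645/3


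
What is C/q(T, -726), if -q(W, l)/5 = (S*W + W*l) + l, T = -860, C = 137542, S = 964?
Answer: 68771/513515 ≈ 0.13392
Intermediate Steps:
q(W, l) = -4820*W - 5*l - 5*W*l (q(W, l) = -5*((964*W + W*l) + l) = -5*(l + 964*W + W*l) = -4820*W - 5*l - 5*W*l)
C/q(T, -726) = 137542/(-4820*(-860) - 5*(-726) - 5*(-860)*(-726)) = 137542/(4145200 + 3630 - 3121800) = 137542/1027030 = 137542*(1/1027030) = 68771/513515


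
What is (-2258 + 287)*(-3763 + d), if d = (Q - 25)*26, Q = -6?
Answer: 9005499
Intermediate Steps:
d = -806 (d = (-6 - 25)*26 = -31*26 = -806)
(-2258 + 287)*(-3763 + d) = (-2258 + 287)*(-3763 - 806) = -1971*(-4569) = 9005499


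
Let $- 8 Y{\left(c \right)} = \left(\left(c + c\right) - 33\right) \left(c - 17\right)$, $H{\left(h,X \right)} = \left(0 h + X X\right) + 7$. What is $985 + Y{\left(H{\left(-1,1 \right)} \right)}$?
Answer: $\frac{7727}{8} \approx 965.88$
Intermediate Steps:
$H{\left(h,X \right)} = 7 + X^{2}$ ($H{\left(h,X \right)} = \left(0 + X^{2}\right) + 7 = X^{2} + 7 = 7 + X^{2}$)
$Y{\left(c \right)} = - \frac{\left(-33 + 2 c\right) \left(-17 + c\right)}{8}$ ($Y{\left(c \right)} = - \frac{\left(\left(c + c\right) - 33\right) \left(c - 17\right)}{8} = - \frac{\left(2 c - 33\right) \left(-17 + c\right)}{8} = - \frac{\left(-33 + 2 c\right) \left(-17 + c\right)}{8}$)
$985 + Y{\left(H{\left(-1,1 \right)} \right)} = 985 - \left(\frac{561}{8} - \frac{67 \left(7 + 1^{2}\right)}{8} + \frac{\left(7 + 1^{2}\right)^{2}}{4}\right) = 985 - \left(\frac{561}{8} - \frac{67 \left(7 + 1\right)}{8} + \frac{\left(7 + 1\right)^{2}}{4}\right) = 985 - \left(\frac{25}{8} + 16\right) = 985 - \frac{153}{8} = \frac{7727}{8}$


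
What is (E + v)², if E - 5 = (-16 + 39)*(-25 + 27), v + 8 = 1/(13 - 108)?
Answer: 16679056/9025 ≈ 1848.1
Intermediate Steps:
v = -761/95 (v = -8 + 1/(13 - 108) = -8 + 1/(-95) = -8 - 1/95 = -761/95 ≈ -8.0105)
E = 51 (E = 5 + (-16 + 39)*(-25 + 27) = 5 + 23*2 = 5 + 46 = 51)
(E + v)² = (51 - 761/95)² = (4084/95)² = 16679056/9025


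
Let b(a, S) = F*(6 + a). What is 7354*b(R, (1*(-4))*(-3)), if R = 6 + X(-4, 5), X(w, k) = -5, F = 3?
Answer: 154434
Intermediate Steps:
R = 1 (R = 6 - 5 = 1)
b(a, S) = 18 + 3*a (b(a, S) = 3*(6 + a) = 18 + 3*a)
7354*b(R, (1*(-4))*(-3)) = 7354*(18 + 3*1) = 7354*(18 + 3) = 7354*21 = 154434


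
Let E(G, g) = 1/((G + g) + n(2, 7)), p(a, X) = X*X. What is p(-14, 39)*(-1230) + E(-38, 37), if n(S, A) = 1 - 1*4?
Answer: -7483321/4 ≈ -1.8708e+6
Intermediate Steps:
n(S, A) = -3 (n(S, A) = 1 - 4 = -3)
p(a, X) = X²
E(G, g) = 1/(-3 + G + g) (E(G, g) = 1/((G + g) - 3) = 1/(-3 + G + g))
p(-14, 39)*(-1230) + E(-38, 37) = 39²*(-1230) + 1/(-3 - 38 + 37) = 1521*(-1230) + 1/(-4) = -1870830 - ¼ = -7483321/4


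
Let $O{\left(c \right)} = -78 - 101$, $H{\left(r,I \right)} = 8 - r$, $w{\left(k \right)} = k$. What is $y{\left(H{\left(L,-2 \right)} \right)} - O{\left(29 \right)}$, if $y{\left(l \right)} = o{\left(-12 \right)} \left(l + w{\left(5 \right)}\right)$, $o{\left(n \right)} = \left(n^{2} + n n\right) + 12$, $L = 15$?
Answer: $-421$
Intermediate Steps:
$o{\left(n \right)} = 12 + 2 n^{2}$ ($o{\left(n \right)} = \left(n^{2} + n^{2}\right) + 12 = 2 n^{2} + 12 = 12 + 2 n^{2}$)
$y{\left(l \right)} = 1500 + 300 l$ ($y{\left(l \right)} = \left(12 + 2 \left(-12\right)^{2}\right) \left(l + 5\right) = \left(12 + 2 \cdot 144\right) \left(5 + l\right) = \left(12 + 288\right) \left(5 + l\right) = 300 \left(5 + l\right) = 1500 + 300 l$)
$O{\left(c \right)} = -179$ ($O{\left(c \right)} = -78 - 101 = -179$)
$y{\left(H{\left(L,-2 \right)} \right)} - O{\left(29 \right)} = \left(1500 + 300 \left(8 - 15\right)\right) - -179 = \left(1500 + 300 \left(8 - 15\right)\right) + 179 = \left(1500 + 300 \left(-7\right)\right) + 179 = \left(1500 - 2100\right) + 179 = -600 + 179 = -421$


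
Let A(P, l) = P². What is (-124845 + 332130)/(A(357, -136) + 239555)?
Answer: 207285/367004 ≈ 0.56480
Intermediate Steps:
(-124845 + 332130)/(A(357, -136) + 239555) = (-124845 + 332130)/(357² + 239555) = 207285/(127449 + 239555) = 207285/367004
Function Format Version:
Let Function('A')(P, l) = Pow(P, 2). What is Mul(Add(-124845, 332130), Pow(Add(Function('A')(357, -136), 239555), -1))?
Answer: Rational(207285, 367004) ≈ 0.56480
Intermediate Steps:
Mul(Add(-124845, 332130), Pow(Add(Function('A')(357, -136), 239555), -1)) = Mul(Add(-124845, 332130), Pow(Add(Pow(357, 2), 239555), -1)) = Mul(207285, Pow(Add(127449, 239555), -1)) = Mul(207285, Pow(367004, -1)) = Mul(207285, Rational(1, 367004)) = Rational(207285, 367004)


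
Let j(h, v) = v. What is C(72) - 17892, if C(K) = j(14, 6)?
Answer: -17886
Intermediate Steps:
C(K) = 6
C(72) - 17892 = 6 - 17892 = -17886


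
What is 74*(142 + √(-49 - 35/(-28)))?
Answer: 10508 + 37*I*√191 ≈ 10508.0 + 511.35*I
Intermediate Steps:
74*(142 + √(-49 - 35/(-28))) = 74*(142 + √(-49 - 35*(-1/28))) = 74*(142 + √(-49 + 5/4)) = 74*(142 + √(-191/4)) = 74*(142 + I*√191/2) = 10508 + 37*I*√191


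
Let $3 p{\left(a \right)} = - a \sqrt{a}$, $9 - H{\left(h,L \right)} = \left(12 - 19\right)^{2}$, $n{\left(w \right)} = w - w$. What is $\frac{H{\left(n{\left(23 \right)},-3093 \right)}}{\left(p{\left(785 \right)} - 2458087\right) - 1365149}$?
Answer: $\frac{1376364960}{131553717868639} - \frac{94200 \sqrt{785}}{131553717868639} \approx 1.0442 \cdot 10^{-5}$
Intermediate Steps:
$n{\left(w \right)} = 0$
$H{\left(h,L \right)} = -40$ ($H{\left(h,L \right)} = 9 - \left(12 - 19\right)^{2} = 9 - \left(-7\right)^{2} = 9 - 49 = -40$)
$p{\left(a \right)} = - \frac{a^{\frac{3}{2}}}{3}$ ($p{\left(a \right)} = \frac{- a \sqrt{a}}{3} = \frac{\left(-1\right) a^{\frac{3}{2}}}{3} = - \frac{a^{\frac{3}{2}}}{3}$)
$\frac{H{\left(n{\left(23 \right)},-3093 \right)}}{\left(p{\left(785 \right)} - 2458087\right) - 1365149} = - \frac{40}{\left(- \frac{785^{\frac{3}{2}}}{3} - 2458087\right) - 1365149} = - \frac{40}{\left(- \frac{785 \sqrt{785}}{3} - 2458087\right) - 1365149} = - \frac{40}{\left(-2458087 - \frac{785 \sqrt{785}}{3}\right) - 1365149} = - \frac{40}{-3823236 - \frac{785 \sqrt{785}}{3}}$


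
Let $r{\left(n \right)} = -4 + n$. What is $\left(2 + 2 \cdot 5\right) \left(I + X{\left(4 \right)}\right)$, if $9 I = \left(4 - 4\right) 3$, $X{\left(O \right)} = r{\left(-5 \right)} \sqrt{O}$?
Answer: $-216$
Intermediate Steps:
$X{\left(O \right)} = - 9 \sqrt{O}$ ($X{\left(O \right)} = \left(-4 - 5\right) \sqrt{O} = - 9 \sqrt{O}$)
$I = 0$ ($I = \frac{\left(4 - 4\right) 3}{9} = \frac{0 \cdot 3}{9} = \frac{1}{9} \cdot 0 = 0$)
$\left(2 + 2 \cdot 5\right) \left(I + X{\left(4 \right)}\right) = \left(2 + 2 \cdot 5\right) \left(0 - 9 \sqrt{4}\right) = \left(2 + 10\right) \left(0 - 18\right) = 12 \left(0 - 18\right) = 12 \left(-18\right) = -216$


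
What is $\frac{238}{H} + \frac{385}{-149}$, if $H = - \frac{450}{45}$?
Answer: $- \frac{19656}{745} \approx -26.384$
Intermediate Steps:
$H = -10$ ($H = \left(-450\right) \frac{1}{45} = -10$)
$\frac{238}{H} + \frac{385}{-149} = \frac{238}{-10} + \frac{385}{-149} = 238 \left(- \frac{1}{10}\right) + 385 \left(- \frac{1}{149}\right) = - \frac{119}{5} - \frac{385}{149} = - \frac{19656}{745}$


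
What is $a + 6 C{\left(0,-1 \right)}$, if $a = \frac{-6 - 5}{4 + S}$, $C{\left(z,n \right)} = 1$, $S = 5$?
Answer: $\frac{43}{9} \approx 4.7778$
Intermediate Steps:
$a = - \frac{11}{9}$ ($a = \frac{-6 - 5}{4 + 5} = - \frac{11}{9} \approx -1.2222$)
$a + 6 C{\left(0,-1 \right)} = - \frac{11}{9} + 6 \cdot 1 = - \frac{11}{9} + 6 = \frac{43}{9}$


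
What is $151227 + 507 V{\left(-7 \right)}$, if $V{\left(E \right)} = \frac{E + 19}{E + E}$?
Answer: $\frac{1055547}{7} \approx 1.5079 \cdot 10^{5}$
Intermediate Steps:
$V{\left(E \right)} = \frac{19 + E}{2 E}$
$151227 + 507 V{\left(-7 \right)} = 151227 + 507 \frac{19 - 7}{2 \left(-7\right)} = 151227 + 507 \cdot \frac{1}{2} \left(- \frac{1}{7}\right) 12 = 151227 + 507 \left(- \frac{6}{7}\right) = 151227 - \frac{3042}{7} = \frac{1055547}{7}$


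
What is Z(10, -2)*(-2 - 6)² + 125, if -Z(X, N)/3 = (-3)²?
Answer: -1603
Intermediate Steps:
Z(X, N) = -27 (Z(X, N) = -3*(-3)² = -3*9 = -27)
Z(10, -2)*(-2 - 6)² + 125 = -27*(-2 - 6)² + 125 = -27*(-8)² + 125 = -27*64 + 125 = -1728 + 125 = -1603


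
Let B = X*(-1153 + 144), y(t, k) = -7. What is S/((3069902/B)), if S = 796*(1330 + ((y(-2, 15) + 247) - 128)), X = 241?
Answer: -139558579804/1534951 ≈ -90921.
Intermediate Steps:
B = -243169 (B = 241*(-1153 + 144) = 241*(-1009) = -243169)
S = 1147832 (S = 796*(1330 + ((-7 + 247) - 128)) = 796*(1330 + (240 - 128)) = 796*(1330 + 112) = 796*1442 = 1147832)
S/((3069902/B)) = 1147832/((3069902/(-243169))) = 1147832/((3069902*(-1/243169))) = 1147832/(-3069902/243169) = 1147832*(-243169/3069902) = -139558579804/1534951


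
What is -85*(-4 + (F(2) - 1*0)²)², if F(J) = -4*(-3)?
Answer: -1666000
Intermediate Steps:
F(J) = 12
-85*(-4 + (F(2) - 1*0)²)² = -85*(-4 + (12 - 1*0)²)² = -85*(-4 + (12 + 0)²)² = -85*(-4 + 12²)² = -85*(-4 + 144)² = -85*140² = -85*19600 = -1666000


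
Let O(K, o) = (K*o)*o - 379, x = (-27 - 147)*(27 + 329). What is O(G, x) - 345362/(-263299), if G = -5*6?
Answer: -30308815102934879/263299 ≈ -1.1511e+11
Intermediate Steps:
G = -30
x = -61944 (x = -174*356 = -61944)
O(K, o) = -379 + K*o² (O(K, o) = K*o² - 379 = -379 + K*o²)
O(G, x) - 345362/(-263299) = (-379 - 30*(-61944)²) - 345362/(-263299) = (-379 - 30*3837059136) - 345362*(-1)/263299 = (-379 - 115111774080) - 1*(-345362/263299) = -115111774459 + 345362/263299 = -30308815102934879/263299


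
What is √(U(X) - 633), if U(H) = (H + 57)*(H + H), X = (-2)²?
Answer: I*√145 ≈ 12.042*I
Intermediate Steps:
X = 4
U(H) = 2*H*(57 + H) (U(H) = (57 + H)*(2*H) = 2*H*(57 + H))
√(U(X) - 633) = √(2*4*(57 + 4) - 633) = √(2*4*61 - 633) = √(488 - 633) = √(-145) = I*√145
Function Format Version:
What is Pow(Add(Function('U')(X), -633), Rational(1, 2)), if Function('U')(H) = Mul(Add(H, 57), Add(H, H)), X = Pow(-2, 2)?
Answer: Mul(I, Pow(145, Rational(1, 2))) ≈ Mul(12.042, I)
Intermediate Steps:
X = 4
Function('U')(H) = Mul(2, H, Add(57, H)) (Function('U')(H) = Mul(Add(57, H), Mul(2, H)) = Mul(2, H, Add(57, H)))
Pow(Add(Function('U')(X), -633), Rational(1, 2)) = Pow(Add(Mul(2, 4, Add(57, 4)), -633), Rational(1, 2)) = Pow(Add(Mul(2, 4, 61), -633), Rational(1, 2)) = Pow(Add(488, -633), Rational(1, 2)) = Pow(-145, Rational(1, 2)) = Mul(I, Pow(145, Rational(1, 2)))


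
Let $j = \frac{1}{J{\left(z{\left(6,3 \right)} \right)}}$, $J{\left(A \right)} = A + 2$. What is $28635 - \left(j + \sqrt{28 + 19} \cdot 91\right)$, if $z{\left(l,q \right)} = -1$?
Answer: $28634 - 91 \sqrt{47} \approx 28010.0$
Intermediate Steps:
$J{\left(A \right)} = 2 + A$
$j = 1$ ($j = \frac{1}{2 - 1} = 1^{-1} = 1$)
$28635 - \left(j + \sqrt{28 + 19} \cdot 91\right) = 28635 - \left(1 + \sqrt{28 + 19} \cdot 91\right) = 28635 - \left(1 + \sqrt{47} \cdot 91\right) = 28635 - \left(1 + 91 \sqrt{47}\right) = 28634 - 91 \sqrt{47}$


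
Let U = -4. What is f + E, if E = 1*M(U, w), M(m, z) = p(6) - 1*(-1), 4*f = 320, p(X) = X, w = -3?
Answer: 87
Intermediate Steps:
f = 80 (f = (1/4)*320 = 80)
M(m, z) = 7 (M(m, z) = 6 - 1*(-1) = 6 + 1 = 7)
E = 7 (E = 1*7 = 7)
f + E = 80 + 7 = 87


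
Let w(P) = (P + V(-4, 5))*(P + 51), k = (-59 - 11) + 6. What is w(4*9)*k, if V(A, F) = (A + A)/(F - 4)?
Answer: -155904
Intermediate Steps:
V(A, F) = 2*A/(-4 + F) (V(A, F) = (2*A)/(-4 + F) = 2*A/(-4 + F))
k = -64 (k = -70 + 6 = -64)
w(P) = (-8 + P)*(51 + P) (w(P) = (P + 2*(-4)/(-4 + 5))*(P + 51) = (P + 2*(-4)/1)*(51 + P) = (P + 2*(-4)*1)*(51 + P) = (P - 8)*(51 + P) = (-8 + P)*(51 + P))
w(4*9)*k = (-408 + (4*9)² + 43*(4*9))*(-64) = (-408 + 36² + 43*36)*(-64) = (-408 + 1296 + 1548)*(-64) = 2436*(-64) = -155904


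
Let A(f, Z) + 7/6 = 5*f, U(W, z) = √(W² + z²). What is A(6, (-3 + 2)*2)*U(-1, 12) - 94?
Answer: -94 + 173*√145/6 ≈ 253.20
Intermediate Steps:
A(f, Z) = -7/6 + 5*f
A(6, (-3 + 2)*2)*U(-1, 12) - 94 = (-7/6 + 5*6)*√((-1)² + 12²) - 94 = (-7/6 + 30)*√(1 + 144) - 94 = 173*√145/6 - 94 = -94 + 173*√145/6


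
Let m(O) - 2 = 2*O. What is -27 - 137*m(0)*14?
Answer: -3863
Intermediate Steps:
m(O) = 2 + 2*O
-27 - 137*m(0)*14 = -27 - 137*(2 + 2*0)*14 = -27 - 137*(2 + 0)*14 = -27 - 274*14 = -27 - 137*28 = -27 - 3836 = -3863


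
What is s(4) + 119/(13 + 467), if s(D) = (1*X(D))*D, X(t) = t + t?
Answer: 15479/480 ≈ 32.248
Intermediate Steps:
X(t) = 2*t
s(D) = 2*D² (s(D) = (1*(2*D))*D = (2*D)*D = 2*D²)
s(4) + 119/(13 + 467) = 2*4² + 119/(13 + 467) = 2*16 + 119/480 = 32 + 119*(1/480) = 32 + 119/480 = 15479/480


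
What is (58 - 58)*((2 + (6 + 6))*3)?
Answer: 0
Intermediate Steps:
(58 - 58)*((2 + (6 + 6))*3) = 0*((2 + 12)*3) = 0*(14*3) = 0*42 = 0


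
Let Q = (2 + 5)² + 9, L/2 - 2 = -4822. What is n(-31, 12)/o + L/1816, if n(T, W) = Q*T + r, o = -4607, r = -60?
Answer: -5129669/1045789 ≈ -4.9051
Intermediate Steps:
L = -9640 (L = 4 + 2*(-4822) = 4 - 9644 = -9640)
Q = 58 (Q = 7² + 9 = 49 + 9 = 58)
n(T, W) = -60 + 58*T (n(T, W) = 58*T - 60 = -60 + 58*T)
n(-31, 12)/o + L/1816 = (-60 + 58*(-31))/(-4607) - 9640/1816 = (-60 - 1798)*(-1/4607) - 9640*1/1816 = -1858*(-1/4607) - 1205/227 = 1858/4607 - 1205/227 = -5129669/1045789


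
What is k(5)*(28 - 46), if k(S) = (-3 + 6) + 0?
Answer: -54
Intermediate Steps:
k(S) = 3 (k(S) = 3 + 0 = 3)
k(5)*(28 - 46) = 3*(28 - 46) = 3*(-18) = -54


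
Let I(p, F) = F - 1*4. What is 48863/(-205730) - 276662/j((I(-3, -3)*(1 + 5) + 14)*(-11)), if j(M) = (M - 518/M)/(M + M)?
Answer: -771348637307277/1386414470 ≈ -5.5636e+5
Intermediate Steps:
I(p, F) = -4 + F (I(p, F) = F - 4 = -4 + F)
j(M) = (M - 518/M)/(2*M) (j(M) = (M - 518/M)/((2*M)) = (M - 518/M)*(1/(2*M)) = (M - 518/M)/(2*M))
48863/(-205730) - 276662/j((I(-3, -3)*(1 + 5) + 14)*(-11)) = 48863/(-205730) - 276662/(½ - 259*1/(121*((-4 - 3)*(1 + 5) + 14)²)) = 48863*(-1/205730) - 276662/(½ - 259*1/(121*(-7*6 + 14)²)) = -48863/205730 - 276662/(½ - 259*1/(121*(-42 + 14)²)) = -48863/205730 - 276662/(½ - 259/(-28*(-11))²) = -48863/205730 - 276662/(½ - 259/308²) = -48863/205730 - 276662/(½ - 259*1/94864) = -48863/205730 - 276662/(½ - 37/13552) = -48863/205730 - 276662/6739/13552 = -48863/205730 - 276662*13552/6739 = -48863/205730 - 3749323424/6739 = -771348637307277/1386414470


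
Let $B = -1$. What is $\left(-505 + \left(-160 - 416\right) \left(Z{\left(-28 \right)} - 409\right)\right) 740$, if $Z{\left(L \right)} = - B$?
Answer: $173532220$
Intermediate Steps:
$Z{\left(L \right)} = 1$ ($Z{\left(L \right)} = \left(-1\right) \left(-1\right) = 1$)
$\left(-505 + \left(-160 - 416\right) \left(Z{\left(-28 \right)} - 409\right)\right) 740 = \left(-505 + \left(-160 - 416\right) \left(1 - 409\right)\right) 740 = \left(-505 - -235008\right) 740 = \left(-505 + 235008\right) 740 = 234503 \cdot 740 = 173532220$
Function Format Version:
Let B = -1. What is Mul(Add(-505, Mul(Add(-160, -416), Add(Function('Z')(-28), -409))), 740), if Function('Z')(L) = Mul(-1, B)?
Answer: 173532220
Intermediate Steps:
Function('Z')(L) = 1 (Function('Z')(L) = Mul(-1, -1) = 1)
Mul(Add(-505, Mul(Add(-160, -416), Add(Function('Z')(-28), -409))), 740) = Mul(Add(-505, Mul(Add(-160, -416), Add(1, -409))), 740) = Mul(Add(-505, Mul(-576, -408)), 740) = Mul(Add(-505, 235008), 740) = Mul(234503, 740) = 173532220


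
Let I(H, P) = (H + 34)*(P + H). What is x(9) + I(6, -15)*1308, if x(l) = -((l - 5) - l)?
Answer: -470875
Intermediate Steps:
I(H, P) = (34 + H)*(H + P)
x(l) = 5 (x(l) = -((-5 + l) - l) = -1*(-5) = 5)
x(9) + I(6, -15)*1308 = 5 + (6² + 34*6 + 34*(-15) + 6*(-15))*1308 = 5 + (36 + 204 - 510 - 90)*1308 = 5 - 360*1308 = 5 - 470880 = -470875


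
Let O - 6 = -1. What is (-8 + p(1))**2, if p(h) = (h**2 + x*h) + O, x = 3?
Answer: 1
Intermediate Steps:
O = 5 (O = 6 - 1 = 5)
p(h) = 5 + h**2 + 3*h (p(h) = (h**2 + 3*h) + 5 = 5 + h**2 + 3*h)
(-8 + p(1))**2 = (-8 + (5 + 1**2 + 3*1))**2 = (-8 + (5 + 1 + 3))**2 = (-8 + 9)**2 = 1**2 = 1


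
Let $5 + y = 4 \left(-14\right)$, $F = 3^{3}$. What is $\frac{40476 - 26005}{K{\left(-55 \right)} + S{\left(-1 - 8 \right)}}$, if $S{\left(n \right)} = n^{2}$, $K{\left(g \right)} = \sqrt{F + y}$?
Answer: $\frac{1172151}{6595} - \frac{14471 i \sqrt{34}}{6595} \approx 177.73 - 12.794 i$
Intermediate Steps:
$F = 27$
$y = -61$ ($y = -5 + 4 \left(-14\right) = -5 - 56 = -61$)
$K{\left(g \right)} = i \sqrt{34}$ ($K{\left(g \right)} = \sqrt{27 - 61} = \sqrt{-34} = i \sqrt{34}$)
$\frac{40476 - 26005}{K{\left(-55 \right)} + S{\left(-1 - 8 \right)}} = \frac{40476 - 26005}{i \sqrt{34} + \left(-1 - 8\right)^{2}} = \frac{14471}{i \sqrt{34} + \left(-1 - 8\right)^{2}} = \frac{14471}{i \sqrt{34} + \left(-9\right)^{2}} = \frac{14471}{i \sqrt{34} + 81} = \frac{14471}{81 + i \sqrt{34}}$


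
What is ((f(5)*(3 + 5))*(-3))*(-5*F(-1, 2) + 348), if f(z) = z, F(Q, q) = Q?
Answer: -42360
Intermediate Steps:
((f(5)*(3 + 5))*(-3))*(-5*F(-1, 2) + 348) = ((5*(3 + 5))*(-3))*(-5*(-1) + 348) = ((5*8)*(-3))*(5 + 348) = (40*(-3))*353 = -120*353 = -42360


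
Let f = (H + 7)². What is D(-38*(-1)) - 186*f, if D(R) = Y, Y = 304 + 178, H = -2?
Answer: -4168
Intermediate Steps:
Y = 482
D(R) = 482
f = 25 (f = (-2 + 7)² = 5² = 25)
D(-38*(-1)) - 186*f = 482 - 186*25 = 482 - 4650 = -4168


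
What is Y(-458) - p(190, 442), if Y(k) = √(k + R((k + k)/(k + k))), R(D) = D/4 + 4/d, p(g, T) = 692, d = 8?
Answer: -692 + I*√1829/2 ≈ -692.0 + 21.383*I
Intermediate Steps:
R(D) = ½ + D/4 (R(D) = D/4 + 4/8 = D*(¼) + 4*(⅛) = D/4 + ½ = ½ + D/4)
Y(k) = √(¾ + k) (Y(k) = √(k + (½ + ((k + k)/(k + k))/4)) = √(k + (½ + ((2*k)/((2*k)))/4)) = √(k + (½ + ((2*k)*(1/(2*k)))/4)) = √(k + (½ + (¼)*1)) = √(k + (½ + ¼)) = √(k + ¾) = √(¾ + k))
Y(-458) - p(190, 442) = √(3 + 4*(-458))/2 - 1*692 = √(3 - 1832)/2 - 692 = √(-1829)/2 - 692 = (I*√1829)/2 - 692 = I*√1829/2 - 692 = -692 + I*√1829/2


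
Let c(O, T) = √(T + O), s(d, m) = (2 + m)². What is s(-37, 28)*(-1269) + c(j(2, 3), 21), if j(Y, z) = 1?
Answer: -1142100 + √22 ≈ -1.1421e+6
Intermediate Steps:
c(O, T) = √(O + T)
s(-37, 28)*(-1269) + c(j(2, 3), 21) = (2 + 28)²*(-1269) + √(1 + 21) = 30²*(-1269) + √22 = 900*(-1269) + √22 = -1142100 + √22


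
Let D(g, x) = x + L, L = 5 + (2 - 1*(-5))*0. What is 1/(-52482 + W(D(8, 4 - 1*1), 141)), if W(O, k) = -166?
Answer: -1/52648 ≈ -1.8994e-5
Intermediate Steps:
L = 5 (L = 5 + (2 + 5)*0 = 5 + 7*0 = 5 + 0 = 5)
D(g, x) = 5 + x (D(g, x) = x + 5 = 5 + x)
1/(-52482 + W(D(8, 4 - 1*1), 141)) = 1/(-52482 - 166) = 1/(-52648) = -1/52648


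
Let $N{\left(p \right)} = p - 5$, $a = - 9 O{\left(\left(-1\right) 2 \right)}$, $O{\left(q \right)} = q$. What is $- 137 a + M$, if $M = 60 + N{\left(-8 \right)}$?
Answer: $-2419$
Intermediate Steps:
$a = 18$ ($a = - 9 \left(\left(-1\right) 2\right) = \left(-9\right) \left(-2\right) = 18$)
$N{\left(p \right)} = -5 + p$
$M = 47$ ($M = 60 - 13 = 47$)
$- 137 a + M = \left(-137\right) 18 + 47 = -2466 + 47 = -2419$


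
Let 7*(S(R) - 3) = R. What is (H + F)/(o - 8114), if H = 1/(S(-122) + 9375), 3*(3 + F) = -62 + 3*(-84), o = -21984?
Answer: 21164231/5916424056 ≈ 0.0035772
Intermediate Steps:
S(R) = 3 + R/7
F = -323/3 (F = -3 + (-62 + 3*(-84))/3 = -3 + (-62 - 252)/3 = -3 + (⅓)*(-314) = -3 - 314/3 = -323/3 ≈ -107.67)
H = 7/65524 (H = 1/((3 + (⅐)*(-122)) + 9375) = 1/((3 - 122/7) + 9375) = 1/(-101/7 + 9375) = 1/(65524/7) = 7/65524 ≈ 0.00010683)
(H + F)/(o - 8114) = (7/65524 - 323/3)/(-21984 - 8114) = -21164231/196572/(-30098) = -21164231/196572*(-1/30098) = 21164231/5916424056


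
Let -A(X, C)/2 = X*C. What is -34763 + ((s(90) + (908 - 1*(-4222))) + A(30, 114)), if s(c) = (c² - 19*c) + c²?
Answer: -21983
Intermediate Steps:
A(X, C) = -2*C*X (A(X, C) = -2*X*C = -2*C*X)
s(c) = -19*c + 2*c²
-34763 + ((s(90) + (908 - 1*(-4222))) + A(30, 114)) = -34763 + ((90*(-19 + 2*90) + (908 - 1*(-4222))) - 2*114*30) = -34763 + ((90*(-19 + 180) + (908 + 4222)) - 6840) = -34763 + ((90*161 + 5130) - 6840) = -34763 + ((14490 + 5130) - 6840) = -34763 + (19620 - 6840) = -34763 + 12780 = -21983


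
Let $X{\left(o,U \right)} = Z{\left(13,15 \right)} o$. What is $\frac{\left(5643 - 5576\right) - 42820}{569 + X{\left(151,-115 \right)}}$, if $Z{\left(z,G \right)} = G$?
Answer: $- \frac{42753}{2834} \approx -15.086$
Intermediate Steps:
$X{\left(o,U \right)} = 15 o$
$\frac{\left(5643 - 5576\right) - 42820}{569 + X{\left(151,-115 \right)}} = \frac{\left(5643 - 5576\right) - 42820}{569 + 15 \cdot 151} = \frac{\left(5643 - 5576\right) - 42820}{569 + 2265} = \frac{67 - 42820}{2834} = \left(-42753\right) \frac{1}{2834} = - \frac{42753}{2834}$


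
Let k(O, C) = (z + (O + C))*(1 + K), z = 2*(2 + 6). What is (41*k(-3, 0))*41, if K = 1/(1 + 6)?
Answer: 174824/7 ≈ 24975.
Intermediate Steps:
z = 16 (z = 2*8 = 16)
K = 1/7 ≈ 0.14286
k(O, C) = 128/7 + 8*C/7 + 8*O/7 (k(O, C) = (16 + (O + C))*(1 + 1/7) = (16 + (C + O))*(8/7) = (16 + C + O)*(8/7) = 128/7 + 8*C/7 + 8*O/7)
(41*k(-3, 0))*41 = (41*(128/7 + (8/7)*0 + (8/7)*(-3)))*41 = (41*(128/7 + 0 - 24/7))*41 = (41*(104/7))*41 = (4264/7)*41 = 174824/7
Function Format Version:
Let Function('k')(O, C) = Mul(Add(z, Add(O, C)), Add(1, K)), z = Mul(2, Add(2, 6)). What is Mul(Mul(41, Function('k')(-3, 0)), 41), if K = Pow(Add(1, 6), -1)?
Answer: Rational(174824, 7) ≈ 24975.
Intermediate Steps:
z = 16 (z = Mul(2, 8) = 16)
K = Rational(1, 7) (K = Pow(7, -1) = Rational(1, 7) ≈ 0.14286)
Function('k')(O, C) = Add(Rational(128, 7), Mul(Rational(8, 7), C), Mul(Rational(8, 7), O)) (Function('k')(O, C) = Mul(Add(16, Add(O, C)), Add(1, Rational(1, 7))) = Mul(Add(16, Add(C, O)), Rational(8, 7)) = Mul(Add(16, C, O), Rational(8, 7)) = Add(Rational(128, 7), Mul(Rational(8, 7), C), Mul(Rational(8, 7), O)))
Mul(Mul(41, Function('k')(-3, 0)), 41) = Mul(Mul(41, Add(Rational(128, 7), Mul(Rational(8, 7), 0), Mul(Rational(8, 7), -3))), 41) = Mul(Mul(41, Add(Rational(128, 7), 0, Rational(-24, 7))), 41) = Mul(Mul(41, Rational(104, 7)), 41) = Mul(Rational(4264, 7), 41) = Rational(174824, 7)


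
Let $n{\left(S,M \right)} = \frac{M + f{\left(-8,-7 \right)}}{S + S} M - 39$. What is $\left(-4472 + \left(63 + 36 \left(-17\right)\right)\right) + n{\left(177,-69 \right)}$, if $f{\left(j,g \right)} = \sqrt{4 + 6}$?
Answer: $- \frac{595493}{118} - \frac{23 \sqrt{10}}{118} \approx -5047.2$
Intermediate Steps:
$f{\left(j,g \right)} = \sqrt{10}$
$n{\left(S,M \right)} = -39 + \frac{M \left(M + \sqrt{10}\right)}{2 S}$ ($n{\left(S,M \right)} = \frac{M + \sqrt{10}}{S + S} M - 39 = \frac{M + \sqrt{10}}{2 S} M - 39 = \frac{M \left(M + \sqrt{10}\right)}{2 S} - 39 = -39 + \frac{M \left(M + \sqrt{10}\right)}{2 S}$)
$\left(-4472 + \left(63 + 36 \left(-17\right)\right)\right) + n{\left(177,-69 \right)} = \left(-4472 + \left(63 + 36 \left(-17\right)\right)\right) + \frac{\left(-69\right)^{2} - 13806 - 69 \sqrt{10}}{2 \cdot 177} = \left(-4472 + \left(63 - 612\right)\right) + \frac{1}{2} \cdot \frac{1}{177} \left(4761 - 13806 - 69 \sqrt{10}\right) = \left(-4472 - 549\right) + \frac{1}{2} \cdot \frac{1}{177} \left(-9045 - 69 \sqrt{10}\right) = -5021 - \left(\frac{3015}{118} + \frac{23 \sqrt{10}}{118}\right) = - \frac{595493}{118} - \frac{23 \sqrt{10}}{118}$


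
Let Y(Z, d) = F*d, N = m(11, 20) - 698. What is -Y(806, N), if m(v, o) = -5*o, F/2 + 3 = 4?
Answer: 1596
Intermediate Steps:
F = 2 (F = -6 + 2*4 = -6 + 8 = 2)
N = -798 (N = -5*20 - 698 = -100 - 698 = -798)
Y(Z, d) = 2*d
-Y(806, N) = -2*(-798) = -1*(-1596) = 1596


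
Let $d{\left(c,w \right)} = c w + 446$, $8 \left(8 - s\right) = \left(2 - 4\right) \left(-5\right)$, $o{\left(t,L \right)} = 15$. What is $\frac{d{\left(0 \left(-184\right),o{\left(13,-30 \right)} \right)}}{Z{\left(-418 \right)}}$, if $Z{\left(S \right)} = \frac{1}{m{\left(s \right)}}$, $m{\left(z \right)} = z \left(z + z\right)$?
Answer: $\frac{162567}{4} \approx 40642.0$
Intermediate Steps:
$s = \frac{27}{4}$ ($s = 8 - \frac{\left(2 - 4\right) \left(-5\right)}{8} = 8 - \frac{\left(-2\right) \left(-5\right)}{8} = 8 - \frac{5}{4} = \frac{27}{4} \approx 6.75$)
$m{\left(z \right)} = 2 z^{2}$ ($m{\left(z \right)} = z 2 z = 2 z^{2}$)
$d{\left(c,w \right)} = 446 + c w$
$Z{\left(S \right)} = \frac{8}{729}$ ($Z{\left(S \right)} = \frac{1}{2 \left(\frac{27}{4}\right)^{2}} = \frac{1}{2 \cdot \frac{729}{16}} = \frac{1}{\frac{729}{8}} = \frac{8}{729}$)
$\frac{d{\left(0 \left(-184\right),o{\left(13,-30 \right)} \right)}}{Z{\left(-418 \right)}} = \frac{446 + 0 \left(-184\right) 15}{\frac{8}{729}} = \left(446 + 0 \cdot 15\right) \frac{729}{8} = \left(446 + 0\right) \frac{729}{8} = 446 \cdot \frac{729}{8} = \frac{162567}{4}$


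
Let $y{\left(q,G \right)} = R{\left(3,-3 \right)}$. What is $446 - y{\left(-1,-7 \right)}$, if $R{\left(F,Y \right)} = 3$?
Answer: $443$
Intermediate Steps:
$y{\left(q,G \right)} = 3$
$446 - y{\left(-1,-7 \right)} = 446 - 3 = 443$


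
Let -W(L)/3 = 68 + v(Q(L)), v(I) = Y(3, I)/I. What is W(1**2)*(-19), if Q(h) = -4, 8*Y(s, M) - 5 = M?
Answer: 123975/32 ≈ 3874.2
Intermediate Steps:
Y(s, M) = 5/8 + M/8
v(I) = (5/8 + I/8)/I
W(L) = -6525/32 (W(L) = -3*(68 + (1/8)*(5 - 4)/(-4)) = -3*(68 + (1/8)*(-1/4)*1) = -3*(68 - 1/32) = -3*2175/32 = -6525/32)
W(1**2)*(-19) = -6525/32*(-19) = 123975/32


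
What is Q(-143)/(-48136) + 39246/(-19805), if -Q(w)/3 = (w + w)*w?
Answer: 24582237/43333340 ≈ 0.56728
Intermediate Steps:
Q(w) = -6*w² (Q(w) = -3*(w + w)*w = -3*2*w*w = -6*w²)
Q(-143)/(-48136) + 39246/(-19805) = -6*(-143)²/(-48136) + 39246/(-19805) = -6*20449*(-1/48136) + 39246*(-1/19805) = -122694*(-1/48136) - 39246/19805 = 5577/2188 - 39246/19805 = 24582237/43333340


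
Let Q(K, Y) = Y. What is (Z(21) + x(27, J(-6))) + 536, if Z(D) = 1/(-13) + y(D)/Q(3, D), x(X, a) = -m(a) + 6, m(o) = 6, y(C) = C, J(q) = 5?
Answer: 6980/13 ≈ 536.92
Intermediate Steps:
x(X, a) = 0 (x(X, a) = -1*6 + 6 = -6 + 6 = 0)
Z(D) = 12/13 (Z(D) = 1/(-13) + D/D = 1*(-1/13) + 1 = -1/13 + 1 = 12/13)
(Z(21) + x(27, J(-6))) + 536 = (12/13 + 0) + 536 = 12/13 + 536 = 6980/13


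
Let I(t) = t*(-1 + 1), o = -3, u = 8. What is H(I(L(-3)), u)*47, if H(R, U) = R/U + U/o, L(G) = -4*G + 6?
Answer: -376/3 ≈ -125.33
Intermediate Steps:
L(G) = 6 - 4*G
I(t) = 0 (I(t) = t*0 = 0)
H(R, U) = -U/3 + R/U (H(R, U) = R/U + U/(-3) = R/U + U*(-⅓) = R/U - U/3 = -U/3 + R/U)
H(I(L(-3)), u)*47 = (-⅓*8 + 0/8)*47 = (-8/3 + 0*(⅛))*47 = (-8/3 + 0)*47 = -8/3*47 = -376/3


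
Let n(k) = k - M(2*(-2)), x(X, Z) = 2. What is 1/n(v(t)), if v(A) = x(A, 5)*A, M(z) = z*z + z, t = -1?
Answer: -1/14 ≈ -0.071429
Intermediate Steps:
M(z) = z + z**2 (M(z) = z**2 + z = z + z**2)
v(A) = 2*A
n(k) = -12 + k (n(k) = k - 2*(-2)*(1 + 2*(-2)) = k - (-4)*(1 - 4) = k - (-4)*(-3) = k - 1*12 = k - 12 = -12 + k)
1/n(v(t)) = 1/(-12 + 2*(-1)) = 1/(-12 - 2) = 1/(-14) = -1/14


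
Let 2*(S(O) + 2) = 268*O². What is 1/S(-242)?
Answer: 1/7847574 ≈ 1.2743e-7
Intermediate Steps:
S(O) = -2 + 134*O² (S(O) = -2 + (268*O²)/2 = -2 + 134*O²)
1/S(-242) = 1/(-2 + 134*(-242)²) = 1/(-2 + 134*58564) = 1/(-2 + 7847576) = 1/7847574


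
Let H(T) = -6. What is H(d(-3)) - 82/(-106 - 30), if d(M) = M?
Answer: -367/68 ≈ -5.3971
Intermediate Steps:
H(d(-3)) - 82/(-106 - 30) = -6 - 82/(-106 - 30) = -6 - 82/(-136) = -6 - 1/136*(-82) = -6 + 41/68 = -367/68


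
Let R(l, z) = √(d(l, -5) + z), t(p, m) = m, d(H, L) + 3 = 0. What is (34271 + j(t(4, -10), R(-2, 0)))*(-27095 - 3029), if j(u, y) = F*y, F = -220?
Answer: -1032379604 + 6627280*I*√3 ≈ -1.0324e+9 + 1.1479e+7*I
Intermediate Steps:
d(H, L) = -3 (d(H, L) = -3 + 0 = -3)
R(l, z) = √(-3 + z)
j(u, y) = -220*y
(34271 + j(t(4, -10), R(-2, 0)))*(-27095 - 3029) = (34271 - 220*√(-3 + 0))*(-27095 - 3029) = (34271 - 220*I*√3)*(-30124) = -1032379604 + 6627280*I*√3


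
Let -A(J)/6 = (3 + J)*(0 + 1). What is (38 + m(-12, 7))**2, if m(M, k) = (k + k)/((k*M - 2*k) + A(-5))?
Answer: 2647129/1849 ≈ 1431.7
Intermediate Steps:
A(J) = -18 - 6*J (A(J) = -6*(3 + J)*(0 + 1) = -6*(3 + J) = -18 - 6*J)
m(M, k) = 2*k/(12 - 2*k + M*k) (m(M, k) = (k + k)/((k*M - 2*k) + (-18 - 6*(-5))) = (2*k)/((M*k - 2*k) + (-18 + 30)) = (2*k)/((-2*k + M*k) + 12) = (2*k)/(12 - 2*k + M*k) = 2*k/(12 - 2*k + M*k))
(38 + m(-12, 7))**2 = (38 + 2*7/(12 - 2*7 - 12*7))**2 = (38 + 2*7/(12 - 14 - 84))**2 = (38 + 2*7/(-86))**2 = (38 + 2*7*(-1/86))**2 = (38 - 7/43)**2 = (1627/43)**2 = 2647129/1849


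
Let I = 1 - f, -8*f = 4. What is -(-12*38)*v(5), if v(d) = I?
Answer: 684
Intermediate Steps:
f = -½ (f = -⅛*4 = -½ ≈ -0.50000)
I = 3/2 (I = 1 - 1*(-½) = 1 + ½ = 3/2 ≈ 1.5000)
v(d) = 3/2
-(-12*38)*v(5) = -(-12*38)*3/2 = -(-456)*3/2 = -1*(-684) = 684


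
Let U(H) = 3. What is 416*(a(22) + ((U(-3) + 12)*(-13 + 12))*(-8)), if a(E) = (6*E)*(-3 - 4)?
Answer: -334464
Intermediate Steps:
a(E) = -42*E (a(E) = (6*E)*(-7) = -42*E)
416*(a(22) + ((U(-3) + 12)*(-13 + 12))*(-8)) = 416*(-42*22 + ((3 + 12)*(-13 + 12))*(-8)) = 416*(-924 + (15*(-1))*(-8)) = 416*(-924 - 15*(-8)) = 416*(-924 + 120) = 416*(-804) = -334464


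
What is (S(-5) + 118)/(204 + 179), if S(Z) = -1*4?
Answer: 114/383 ≈ 0.29765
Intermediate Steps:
S(Z) = -4
(S(-5) + 118)/(204 + 179) = (-4 + 118)/(204 + 179) = 114/383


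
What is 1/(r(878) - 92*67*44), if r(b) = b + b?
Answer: -1/269460 ≈ -3.7111e-6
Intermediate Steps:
r(b) = 2*b
1/(r(878) - 92*67*44) = 1/(2*878 - 92*67*44) = 1/(1756 - 6164*44) = 1/(1756 - 271216) = 1/(-269460) = -1/269460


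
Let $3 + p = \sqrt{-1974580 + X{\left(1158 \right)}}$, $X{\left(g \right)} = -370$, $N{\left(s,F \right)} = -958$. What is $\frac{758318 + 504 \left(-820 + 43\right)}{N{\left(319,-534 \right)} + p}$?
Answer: $- \frac{352408310}{2898471} - \frac{1833550 i \sqrt{78998}}{2898471} \approx -121.58 - 177.8 i$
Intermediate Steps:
$p = -3 + 5 i \sqrt{78998}$ ($p = -3 + \sqrt{-1974580 - 370} = -3 + \sqrt{-1974950} = -3 + 5 i \sqrt{78998} \approx -3.0 + 1405.3 i$)
$\frac{758318 + 504 \left(-820 + 43\right)}{N{\left(319,-534 \right)} + p} = \frac{758318 + 504 \left(-820 + 43\right)}{-958 - \left(3 - 5 i \sqrt{78998}\right)} = \frac{758318 + 504 \left(-777\right)}{-961 + 5 i \sqrt{78998}} = \frac{758318 - 391608}{-961 + 5 i \sqrt{78998}} = \frac{366710}{-961 + 5 i \sqrt{78998}}$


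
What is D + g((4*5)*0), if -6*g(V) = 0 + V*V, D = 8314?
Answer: 8314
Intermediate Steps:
g(V) = -V**2/6 (g(V) = -(0 + V*V)/6 = -(0 + V**2)/6 = -V**2/6)
D + g((4*5)*0) = 8314 - ((4*5)*0)**2/6 = 8314 - (20*0)**2/6 = 8314 - 1/6*0**2 = 8314 - 1/6*0 = 8314 + 0 = 8314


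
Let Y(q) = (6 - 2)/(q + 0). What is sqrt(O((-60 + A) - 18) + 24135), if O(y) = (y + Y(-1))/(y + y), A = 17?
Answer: 11*sqrt(2968870)/122 ≈ 155.36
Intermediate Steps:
Y(q) = 4/q
O(y) = (-4 + y)/(2*y) (O(y) = (y + 4/(-1))/(y + y) = (y + 4*(-1))/((2*y)) = (y - 4)*(1/(2*y)) = (-4 + y)*(1/(2*y)) = (-4 + y)/(2*y))
sqrt(O((-60 + A) - 18) + 24135) = sqrt((-4 + ((-60 + 17) - 18))/(2*((-60 + 17) - 18)) + 24135) = sqrt((-4 + (-43 - 18))/(2*(-43 - 18)) + 24135) = sqrt((1/2)*(-4 - 61)/(-61) + 24135) = sqrt((1/2)*(-1/61)*(-65) + 24135) = sqrt(65/122 + 24135) = sqrt(2944535/122) = 11*sqrt(2968870)/122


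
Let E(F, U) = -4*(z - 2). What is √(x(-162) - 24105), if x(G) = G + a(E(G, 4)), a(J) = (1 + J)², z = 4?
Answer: I*√24218 ≈ 155.62*I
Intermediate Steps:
E(F, U) = -8 (E(F, U) = -4*(4 - 2) = -4*2 = -8)
x(G) = 49 + G (x(G) = G + (1 - 8)² = G + (-7)² = G + 49 = 49 + G)
√(x(-162) - 24105) = √((49 - 162) - 24105) = √(-113 - 24105) = √(-24218) = I*√24218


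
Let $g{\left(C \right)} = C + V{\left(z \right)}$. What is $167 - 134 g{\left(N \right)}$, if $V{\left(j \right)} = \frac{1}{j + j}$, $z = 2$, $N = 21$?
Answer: $- \frac{5361}{2} \approx -2680.5$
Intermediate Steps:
$V{\left(j \right)} = \frac{1}{2 j}$
$g{\left(C \right)} = \frac{1}{4} + C$ ($g{\left(C \right)} = C + \frac{1}{2 \cdot 2} = C + \frac{1}{2} \cdot \frac{1}{2} = C + \frac{1}{4} = \frac{1}{4} + C$)
$167 - 134 g{\left(N \right)} = 167 - 134 \left(\frac{1}{4} + 21\right) = 167 - \frac{5695}{2} = - \frac{5361}{2}$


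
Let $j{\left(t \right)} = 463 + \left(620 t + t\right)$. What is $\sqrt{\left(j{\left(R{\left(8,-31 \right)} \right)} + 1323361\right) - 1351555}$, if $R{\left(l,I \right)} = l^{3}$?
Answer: $\sqrt{290221} \approx 538.72$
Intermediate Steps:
$j{\left(t \right)} = 463 + 621 t$
$\sqrt{\left(j{\left(R{\left(8,-31 \right)} \right)} + 1323361\right) - 1351555} = \sqrt{\left(\left(463 + 621 \cdot 8^{3}\right) + 1323361\right) - 1351555} = \sqrt{\left(\left(463 + 621 \cdot 512\right) + 1323361\right) - 1351555} = \sqrt{\left(\left(463 + 317952\right) + 1323361\right) - 1351555} = \sqrt{\left(318415 + 1323361\right) - 1351555} = \sqrt{1641776 - 1351555} = \sqrt{290221}$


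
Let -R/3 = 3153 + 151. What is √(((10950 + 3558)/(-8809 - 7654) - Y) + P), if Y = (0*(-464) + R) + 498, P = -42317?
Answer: I*√8917951076411/16463 ≈ 181.39*I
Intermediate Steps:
R = -9912 (R = -3*(3153 + 151) = -3*3304 = -9912)
Y = -9414 (Y = (0*(-464) - 9912) + 498 = (0 - 9912) + 498 = -9912 + 498 = -9414)
√(((10950 + 3558)/(-8809 - 7654) - Y) + P) = √(((10950 + 3558)/(-8809 - 7654) - 1*(-9414)) - 42317) = √((14508/(-16463) + 9414) - 42317) = √((14508*(-1/16463) + 9414) - 42317) = √((-14508/16463 + 9414) - 42317) = √(154968174/16463 - 42317) = √(-541696597/16463) = I*√8917951076411/16463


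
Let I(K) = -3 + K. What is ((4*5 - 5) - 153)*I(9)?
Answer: -828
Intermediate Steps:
((4*5 - 5) - 153)*I(9) = ((4*5 - 5) - 153)*(-3 + 9) = ((20 - 5) - 153)*6 = (15 - 153)*6 = -138*6 = -828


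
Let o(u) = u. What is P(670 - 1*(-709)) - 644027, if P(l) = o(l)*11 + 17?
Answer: -628841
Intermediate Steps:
P(l) = 17 + 11*l (P(l) = l*11 + 17 = 11*l + 17 = 17 + 11*l)
P(670 - 1*(-709)) - 644027 = (17 + 11*(670 - 1*(-709))) - 644027 = (17 + 11*(670 + 709)) - 644027 = (17 + 11*1379) - 644027 = (17 + 15169) - 644027 = 15186 - 644027 = -628841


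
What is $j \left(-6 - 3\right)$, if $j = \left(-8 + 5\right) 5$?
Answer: $135$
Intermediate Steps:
$j = -15$ ($j = \left(-3\right) 5 = -15$)
$j \left(-6 - 3\right) = - 15 \left(-6 - 3\right) = \left(-15\right) \left(-9\right) = 135$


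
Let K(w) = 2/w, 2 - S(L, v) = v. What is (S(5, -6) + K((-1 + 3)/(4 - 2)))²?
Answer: 100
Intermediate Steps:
S(L, v) = 2 - v
(S(5, -6) + K((-1 + 3)/(4 - 2)))² = ((2 - 1*(-6)) + 2/(((-1 + 3)/(4 - 2))))² = ((2 + 6) + 2/((2/2)))² = (8 + 2/((2*(½))))² = (8 + 2/1)² = (8 + 2*1)² = (8 + 2)² = 10² = 100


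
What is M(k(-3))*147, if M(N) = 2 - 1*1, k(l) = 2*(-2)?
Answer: 147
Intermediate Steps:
k(l) = -4
M(N) = 1 (M(N) = 2 - 1 = 1)
M(k(-3))*147 = 1*147 = 147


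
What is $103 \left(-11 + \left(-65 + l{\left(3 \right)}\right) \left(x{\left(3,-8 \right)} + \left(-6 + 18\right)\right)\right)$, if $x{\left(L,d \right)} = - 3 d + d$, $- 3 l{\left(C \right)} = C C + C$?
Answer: $-200129$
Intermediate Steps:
$l{\left(C \right)} = - \frac{C}{3} - \frac{C^{2}}{3}$ ($l{\left(C \right)} = - \frac{C C + C}{3} = - \frac{C^{2} + C}{3} = - \frac{C + C^{2}}{3} = - \frac{C}{3} - \frac{C^{2}}{3}$)
$x{\left(L,d \right)} = - 2 d$
$103 \left(-11 + \left(-65 + l{\left(3 \right)}\right) \left(x{\left(3,-8 \right)} + \left(-6 + 18\right)\right)\right) = 103 \left(-11 + \left(-65 - 1 \left(1 + 3\right)\right) \left(\left(-2\right) \left(-8\right) + \left(-6 + 18\right)\right)\right) = 103 \left(-11 + \left(-65 - 1 \cdot 4\right) \left(16 + 12\right)\right) = 103 \left(-11 + \left(-65 - 4\right) 28\right) = 103 \left(-11 - 1932\right) = 103 \left(-1943\right) = -200129$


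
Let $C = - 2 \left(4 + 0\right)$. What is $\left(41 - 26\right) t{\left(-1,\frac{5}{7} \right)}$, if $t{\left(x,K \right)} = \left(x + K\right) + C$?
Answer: $- \frac{870}{7} \approx -124.29$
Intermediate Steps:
$C = -8$ ($C = \left(-2\right) 4 = -8$)
$t{\left(x,K \right)} = -8 + K + x$ ($t{\left(x,K \right)} = \left(x + K\right) - 8 = \left(K + x\right) - 8 = -8 + K + x$)
$\left(41 - 26\right) t{\left(-1,\frac{5}{7} \right)} = \left(41 - 26\right) \left(-8 + \frac{5}{7} - 1\right) = 15 \left(-8 + 5 \cdot \frac{1}{7} - 1\right) = 15 \left(-8 + \frac{5}{7} - 1\right) = 15 \left(- \frac{58}{7}\right) = - \frac{870}{7}$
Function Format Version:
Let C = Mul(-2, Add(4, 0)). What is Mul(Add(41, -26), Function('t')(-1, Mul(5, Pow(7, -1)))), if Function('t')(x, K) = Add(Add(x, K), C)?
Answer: Rational(-870, 7) ≈ -124.29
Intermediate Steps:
C = -8 (C = Mul(-2, 4) = -8)
Function('t')(x, K) = Add(-8, K, x) (Function('t')(x, K) = Add(Add(x, K), -8) = Add(Add(K, x), -8) = Add(-8, K, x))
Mul(Add(41, -26), Function('t')(-1, Mul(5, Pow(7, -1)))) = Mul(Add(41, -26), Add(-8, Mul(5, Pow(7, -1)), -1)) = Mul(15, Add(-8, Mul(5, Rational(1, 7)), -1)) = Mul(15, Add(-8, Rational(5, 7), -1)) = Mul(15, Rational(-58, 7)) = Rational(-870, 7)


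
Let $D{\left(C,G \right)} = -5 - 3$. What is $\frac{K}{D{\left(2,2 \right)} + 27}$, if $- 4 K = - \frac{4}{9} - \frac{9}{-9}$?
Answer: $- \frac{5}{684} \approx -0.0073099$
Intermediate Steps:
$D{\left(C,G \right)} = -8$
$K = - \frac{5}{36}$ ($K = - \frac{- \frac{4}{9} - \frac{9}{-9}}{4} = - \frac{\left(-4\right) \frac{1}{9} - -1}{4} = - \frac{- \frac{4}{9} + 1}{4} = \left(- \frac{1}{4}\right) \frac{5}{9} = - \frac{5}{36} \approx -0.13889$)
$\frac{K}{D{\left(2,2 \right)} + 27} = \frac{1}{-8 + 27} \left(- \frac{5}{36}\right) = \frac{1}{19} \left(- \frac{5}{36}\right) = - \frac{5}{684}$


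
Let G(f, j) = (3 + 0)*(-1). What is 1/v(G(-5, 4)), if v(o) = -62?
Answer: -1/62 ≈ -0.016129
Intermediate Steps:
G(f, j) = -3 (G(f, j) = 3*(-1) = -3)
1/v(G(-5, 4)) = 1/(-62) = -1/62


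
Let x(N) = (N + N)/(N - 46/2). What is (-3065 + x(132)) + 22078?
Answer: 2072681/109 ≈ 19015.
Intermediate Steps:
x(N) = 2*N/(-23 + N) (x(N) = (2*N)/(N - 46*1/2) = (2*N)/(N - 23) = (2*N)/(-23 + N) = 2*N/(-23 + N))
(-3065 + x(132)) + 22078 = (-3065 + 2*132/(-23 + 132)) + 22078 = (-3065 + 2*132/109) + 22078 = (-3065 + 2*132*(1/109)) + 22078 = (-3065 + 264/109) + 22078 = -333821/109 + 22078 = 2072681/109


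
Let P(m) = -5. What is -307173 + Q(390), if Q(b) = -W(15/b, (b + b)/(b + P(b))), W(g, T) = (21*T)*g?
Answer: -3378921/11 ≈ -3.0717e+5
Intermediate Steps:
W(g, T) = 21*T*g
Q(b) = -630/(-5 + b) (Q(b) = -21*(b + b)/(b - 5)*15/b = -21*(2*b)/(-5 + b)*15/b = -21*2*b/(-5 + b)*15/b = -630/(-5 + b))
-307173 + Q(390) = -307173 - 630/(-5 + 390) = -307173 - 630/385 = -307173 - 630*1/385 = -307173 - 18/11 = -3378921/11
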